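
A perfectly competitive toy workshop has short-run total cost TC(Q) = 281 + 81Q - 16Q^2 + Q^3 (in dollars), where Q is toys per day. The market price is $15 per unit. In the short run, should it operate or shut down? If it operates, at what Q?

Strip out fixed cost: VC = 81Q - 16Q^2 + Q^3. Then AVC = 81 - 16Q + Q^2 and MC = 81 - 32Q + 3Q^2.
The AVC parabola has its vertex at Q = 16/2 = 8, where AVC = 81 - 16·8 + 8^2 = $17.
Since P = $15 < min AVC = $17, price fails to cover variable cost at any output.
Shutting down limits the loss to fixed cost, $281.

Shut down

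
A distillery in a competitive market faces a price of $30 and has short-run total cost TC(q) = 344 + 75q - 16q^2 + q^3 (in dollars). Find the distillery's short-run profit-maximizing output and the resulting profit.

Profit = -$182 at q = 9

AVC = 75 - 16q + q^2; min AVC = $11 at q = 8. Since P = $30 ≥ min AVC, the firm produces.
MC = 75 - 32q + 3q^2. Setting P = MC and taking the root on the rising branch gives q* = 9.
TR = 30·9 = 270. TC = 344 + 108 = 452. Profit = 270 − 452 = -$182.
Shutting down would mean losing the fixed cost of $344, so operating at a loss of $182 is better by $162.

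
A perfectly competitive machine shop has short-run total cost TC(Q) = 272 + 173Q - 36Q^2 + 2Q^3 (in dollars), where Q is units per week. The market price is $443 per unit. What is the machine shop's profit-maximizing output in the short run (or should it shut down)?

Variable cost is VC = 173Q - 36Q^2 + 2Q^3, so AVC = VC/Q = 173 - 36Q + 2Q^2 and MC = dTC/dQ = 173 - 72Q + 6Q^2.
AVC hits its minimum where MC = AVC, at Q = 9, giving min AVC = 173 - 36·9 + 2·9^2 = $11.
Since P = $443 ≥ min AVC = $11, price covers variable cost and the firm should produce.
Set P = MC: 443 = 173 - 72Q + 6Q^2 → -270 - 72Q + 6Q^2 = 0. The roots are Q = -3 and Q = 15; the profit-maximizing output is on the rising part of MC, so Q* = 15.
Check: AVC at Q = 15 is $83 ≤ P, so revenue covers variable cost.
Profit = P·Q − TC = 443·15 − 1517 = $5128.

Produce at Q = 15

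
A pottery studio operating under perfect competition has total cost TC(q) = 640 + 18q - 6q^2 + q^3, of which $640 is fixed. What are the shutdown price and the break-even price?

AVC = 18 - 6q + q^2; minimized at q = 3, giving min AVC = $9. That is the shutdown price.
ATC = 640/q + 18 - 6q + q^2. Setting dATC/dq = −640/q^2 − 6 + 2q = 0 gives q = 8 (since 2·8^3 − 6·8^2 = 640).
min ATC = 640/8 + 18 − 6·8 + 8^2 = $114. That is the break-even price.
Between these two prices the firm operates at a loss; above $114 it earns a profit.

Shutdown price = $9; break-even price = $114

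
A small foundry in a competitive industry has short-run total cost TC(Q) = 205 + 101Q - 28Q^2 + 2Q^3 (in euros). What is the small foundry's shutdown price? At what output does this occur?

€3 per unit, at Q = 7

The firm shuts down when price falls below the minimum of average variable cost. AVC = VC/Q = 101 - 28Q + 2Q^2.
At the minimum of AVC, MC = AVC. MC = 101 - 56Q + 6Q^2; setting MC = AVC gives 4Q^2 - 28Q = 0, so Q = 7. min AVC = 3.
So the shutdown price is €3.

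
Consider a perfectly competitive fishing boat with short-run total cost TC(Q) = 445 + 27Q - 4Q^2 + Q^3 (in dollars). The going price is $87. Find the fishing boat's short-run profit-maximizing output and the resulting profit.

Profit = -$157 at Q = 6

AVC = 27 - 4Q + Q^2; min AVC = $23 at Q = 2. Since P = $87 ≥ min AVC, the firm produces.
MC = 27 - 8Q + 3Q^2. Setting P = MC and taking the root on the rising branch gives Q* = 6.
TR = 87·6 = 522. TC = 445 + 234 = 679. Profit = 522 − 679 = -$157.
That loss of $157 beats the $445 the firm would lose by shutting down; producing recovers $288 of fixed cost.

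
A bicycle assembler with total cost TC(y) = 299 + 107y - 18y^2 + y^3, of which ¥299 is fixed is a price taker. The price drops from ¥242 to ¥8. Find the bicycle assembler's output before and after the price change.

AVC = 107 - 18y + y^2, minimized at y = 9 where min AVC = ¥26. MC = 107 - 36y + 3y^2.
With P = ¥242 above the shutdown price, P = MC gives y = 15.
At P = ¥8 < min AVC = ¥26, price no longer covers variable cost at any output, so the firm shuts down: y = 0.

Output falls from 15 to 0 (the firm shuts down)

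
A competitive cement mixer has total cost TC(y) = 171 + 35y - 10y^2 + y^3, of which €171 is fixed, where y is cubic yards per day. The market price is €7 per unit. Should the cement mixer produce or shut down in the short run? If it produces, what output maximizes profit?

Shut down

Strip out fixed cost: VC = 35y - 10y^2 + y^3. Then AVC = 35 - 10y + y^2 and MC = 35 - 20y + 3y^2.
The AVC parabola has its vertex at y = 10/2 = 5, where AVC = 35 - 10·5 + 5^2 = €10.
P = €7 lies below min AVC = €10; no output level covers variable cost.
Best response: produce nothing and absorb the €171 fixed cost.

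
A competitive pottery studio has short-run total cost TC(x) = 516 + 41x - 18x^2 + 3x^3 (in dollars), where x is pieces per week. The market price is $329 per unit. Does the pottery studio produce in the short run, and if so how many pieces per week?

Produce at x = 8

From TC, MC = TC'(x) = 41 - 36x + 9x^2 and AVC = VC/x = 41 - 18x + 3x^2.
The AVC parabola has its vertex at x = 18/6 = 3, where AVC = 41 - 18·3 + 3·3^2 = $14.
Since P = $329 ≥ min AVC = $14, price covers variable cost and the firm should produce.
Set P = MC: 329 = 41 - 36x + 9x^2 → -288 - 36x + 9x^2 = 0. The roots are x = -4 and x = 8; the profit-maximizing output is on the rising part of MC, so x* = 8.
Check: AVC at x = 8 is $89 ≤ P, so revenue covers variable cost.
Profit = P·x − TC = 329·8 − 1228 = $1404.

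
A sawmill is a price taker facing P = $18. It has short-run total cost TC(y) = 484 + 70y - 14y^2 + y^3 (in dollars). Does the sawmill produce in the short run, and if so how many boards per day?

Shut down

Variable cost is VC = 70y - 14y^2 + y^3, so AVC = VC/y = 70 - 14y + y^2 and MC = dTC/dy = 70 - 28y + 3y^2.
The AVC parabola has its vertex at y = 14/2 = 7, where AVC = 70 - 14·7 + 7^2 = $21.
P = $18 lies below min AVC = $21; no output level covers variable cost.
Best response: produce nothing and absorb the $484 fixed cost.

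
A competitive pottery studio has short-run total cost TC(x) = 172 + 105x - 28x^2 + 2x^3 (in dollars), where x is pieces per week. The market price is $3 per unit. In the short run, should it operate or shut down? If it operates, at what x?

Shut down

Strip out fixed cost: VC = 105x - 28x^2 + 2x^3. Then AVC = 105 - 28x + 2x^2 and MC = 105 - 56x + 6x^2.
AVC is minimized where dAVC/dx = -28 + 4x = 0, at x = 7; min AVC = 105 - 28·7 + 2·7^2 = $7.
Since P = $3 < min AVC = $7, price fails to cover variable cost at any output.
Best response: produce nothing and absorb the $172 fixed cost.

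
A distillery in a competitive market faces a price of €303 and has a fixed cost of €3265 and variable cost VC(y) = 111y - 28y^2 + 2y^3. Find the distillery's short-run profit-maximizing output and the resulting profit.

Profit = -€385 at y = 12

AVC = 111 - 28y + 2y^2; min AVC = €13 at y = 7. Since P = €303 ≥ min AVC, the firm produces.
MC = 111 - 56y + 6y^2. Setting P = MC and taking the root on the rising branch gives y* = 12.
TR = 303·12 = 3636. TC = 3265 + 756 = 4021. Profit = 3636 − 4021 = -€385.
Shutting down would mean losing the fixed cost of €3265, so operating at a loss of €385 is better by €2880.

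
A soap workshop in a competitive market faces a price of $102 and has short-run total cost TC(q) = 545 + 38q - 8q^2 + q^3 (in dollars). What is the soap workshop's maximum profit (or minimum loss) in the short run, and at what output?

Profit = -$33 at q = 8

AVC = 38 - 8q + q^2 has its minimum $22 at q = 4; price $102 clears that bar, so the firm operates.
MC = 38 - 16q + 3q^2. Setting P = MC and taking the root on the rising branch gives q* = 8.
TR = 102·8 = 816. TC = 545 + 304 = 849. Profit = 816 − 849 = -$33.
By producing, the firm covers all variable cost plus $512 of fixed cost; shutting down would lose the full $545.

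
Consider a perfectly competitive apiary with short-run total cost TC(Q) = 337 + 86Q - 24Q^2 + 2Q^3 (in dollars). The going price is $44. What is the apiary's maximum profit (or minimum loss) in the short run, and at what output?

AVC = 86 - 24Q + 2Q^2; min AVC = $14 at Q = 6. Since P = $44 ≥ min AVC, the firm produces.
With MC = 86 - 48Q + 6Q^2, P = MC on the upward-sloping part at Q* = 7.
TR = 44·7 = 308. TC = 337 + 112 = 449. Profit = 308 − 449 = -$141.
By producing, the firm covers all variable cost plus $196 of fixed cost; shutting down would lose the full $337.

Profit = -$141 at Q = 7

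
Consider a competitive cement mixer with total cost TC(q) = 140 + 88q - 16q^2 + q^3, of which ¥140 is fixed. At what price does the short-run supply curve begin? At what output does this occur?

The firm shuts down when price falls below the minimum of average variable cost. AVC = VC/q = 88 - 16q + q^2.
At the minimum of AVC, MC = AVC. MC = 88 - 32q + 3q^2; setting MC = AVC gives 2q^2 - 16q = 0, so q = 8. min AVC = 24.
So the shutdown price is ¥24.

¥24 per unit, at q = 8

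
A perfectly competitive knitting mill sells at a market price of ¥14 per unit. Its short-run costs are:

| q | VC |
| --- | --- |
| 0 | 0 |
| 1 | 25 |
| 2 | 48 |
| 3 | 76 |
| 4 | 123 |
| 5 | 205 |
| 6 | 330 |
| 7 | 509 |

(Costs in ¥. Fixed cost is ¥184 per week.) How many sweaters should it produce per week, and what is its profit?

Tabulate TR − TC: q=0: -184; q=1: -195; q=2: -204; q=3: -218; q=4: -251; q=5: -319; q=6: -430; q=7: -595.
Profit is highest at q = 0. Equivalently, the lowest AVC in the table is 48/2 ≈ ¥24 at q = 2, and P = ¥14 falls below it — price never covers variable cost, so the firm shuts down and loses only its fixed cost.

q = 0 (shut down); profit = -¥184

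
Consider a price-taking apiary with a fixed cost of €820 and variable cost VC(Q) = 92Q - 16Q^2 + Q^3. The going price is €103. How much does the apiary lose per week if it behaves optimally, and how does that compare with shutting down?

Profit = -€94 at Q = 11

AVC = 92 - 16Q + Q^2 has its minimum €28 at Q = 8; price €103 clears that bar, so the firm operates.
MC = 92 - 32Q + 3Q^2. Setting P = MC and taking the root on the rising branch gives Q* = 11.
TR = 103·11 = 1133. TC = 820 + 407 = 1227. Profit = 1133 − 1227 = -€94.
By producing, the firm covers all variable cost plus €726 of fixed cost; shutting down would lose the full €820.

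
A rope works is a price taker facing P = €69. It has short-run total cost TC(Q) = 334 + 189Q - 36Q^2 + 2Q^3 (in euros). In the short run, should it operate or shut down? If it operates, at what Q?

From TC, MC = TC'(Q) = 189 - 72Q + 6Q^2 and AVC = VC/Q = 189 - 36Q + 2Q^2.
AVC hits its minimum where MC = AVC, at Q = 9, giving min AVC = 189 - 36·9 + 2·9^2 = €27.
Because €69 ≥ €27, revenue can cover variable cost; the firm operates.
Set P = MC: 69 = 189 - 72Q + 6Q^2 → 120 - 72Q + 6Q^2 = 0. The roots are Q = 2 and Q = 10; the profit-maximizing output is on the rising part of MC, so Q* = 10.
Check: AVC at Q = 10 is €29 ≤ P, so revenue covers variable cost.
Profit = P·Q − TC = 69·10 − 624 = €66.

Produce at Q = 10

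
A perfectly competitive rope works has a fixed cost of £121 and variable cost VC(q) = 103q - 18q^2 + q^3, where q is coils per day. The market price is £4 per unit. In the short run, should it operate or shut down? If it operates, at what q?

Shut down

Strip out fixed cost: VC = 103q - 18q^2 + q^3. Then AVC = 103 - 18q + q^2 and MC = 103 - 36q + 3q^2.
AVC is minimized where dAVC/dq = -18 + 2q = 0, at q = 9; min AVC = 103 - 18·9 + 9^2 = £22.
Since P = £4 < min AVC = £22, price fails to cover variable cost at any output.
The firm minimizes its loss by shutting down and losing only its fixed cost of £121.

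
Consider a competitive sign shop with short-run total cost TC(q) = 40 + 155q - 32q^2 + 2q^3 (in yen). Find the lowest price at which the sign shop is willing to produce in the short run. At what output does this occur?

¥27 per unit, at q = 8

The firm shuts down when price falls below the minimum of average variable cost. AVC = VC/q = 155 - 32q + 2q^2.
dAVC/dq = -32 + 4q = 0 gives q = 8. min AVC = 155 - 32·8 + 2·8^2 = 27.
The firm shuts down for any P below ¥27.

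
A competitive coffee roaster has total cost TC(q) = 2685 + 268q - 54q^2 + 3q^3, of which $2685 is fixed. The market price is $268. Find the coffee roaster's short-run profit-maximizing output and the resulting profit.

AVC = 268 - 54q + 3q^2 has its minimum $25 at q = 9; price $268 clears that bar, so the firm operates.
MC = 268 - 108q + 9q^2. Setting P = MC and taking the root on the rising branch gives q* = 12.
TR = 268·12 = 3216. TC = 2685 + 624 = 3309. Profit = 3216 − 3309 = -$93.
By producing, the firm covers all variable cost plus $2592 of fixed cost; shutting down would lose the full $2685.

Profit = -$93 at q = 12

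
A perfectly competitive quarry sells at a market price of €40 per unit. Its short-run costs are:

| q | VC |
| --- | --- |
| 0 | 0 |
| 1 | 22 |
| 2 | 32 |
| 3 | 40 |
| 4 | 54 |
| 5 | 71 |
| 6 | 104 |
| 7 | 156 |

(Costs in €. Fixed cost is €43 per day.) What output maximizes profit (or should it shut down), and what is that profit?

Profit at each row (π = 40q − TC): q=0: -43; q=1: -25; q=2: 5; q=3: 37; q=4: 63; q=5: 86; q=6: 93; q=7: 81.
Profit is maximized at q = 6. AVC there is 104/6 = €17.33 ≤ P, so producing beats shutting down (which would give -€43).

q = 6; profit = €93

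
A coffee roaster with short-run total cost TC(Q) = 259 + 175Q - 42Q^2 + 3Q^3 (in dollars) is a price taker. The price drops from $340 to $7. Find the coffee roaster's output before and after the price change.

Output falls from 11 to 0 (the firm shuts down)

AVC = 175 - 42Q + 3Q^2, minimized at Q = 7 where min AVC = $28. MC = 175 - 84Q + 9Q^2.
With P = $340 above the shutdown price, P = MC gives Q = 11.
At P = $7 < min AVC = $28, price no longer covers variable cost at any output, so the firm shuts down: Q = 0.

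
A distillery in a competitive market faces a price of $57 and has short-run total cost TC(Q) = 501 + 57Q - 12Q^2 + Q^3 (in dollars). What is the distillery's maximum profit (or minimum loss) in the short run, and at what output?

AVC = 57 - 12Q + Q^2; min AVC = $21 at Q = 6. Since P = $57 ≥ min AVC, the firm produces.
MC = 57 - 24Q + 3Q^2. Setting P = MC and taking the root on the rising branch gives Q* = 8.
TR = 57·8 = 456. TC = 501 + 200 = 701. Profit = 456 − 701 = -$245.
By producing, the firm covers all variable cost plus $256 of fixed cost; shutting down would lose the full $501.

Profit = -$245 at Q = 8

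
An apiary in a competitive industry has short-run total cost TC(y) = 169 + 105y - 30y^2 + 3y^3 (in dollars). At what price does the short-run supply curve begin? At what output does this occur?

The shutdown price is the minimum of AVC. VC = 105y - 30y^2 + 3y^3, so AVC = 105 - 30y + 3y^2.
At the minimum of AVC, MC = AVC. MC = 105 - 60y + 9y^2; setting MC = AVC gives 6y^2 - 30y = 0, so y = 5. min AVC = 30.
For P < $30 the firm produces nothing.

$30 per unit, at y = 5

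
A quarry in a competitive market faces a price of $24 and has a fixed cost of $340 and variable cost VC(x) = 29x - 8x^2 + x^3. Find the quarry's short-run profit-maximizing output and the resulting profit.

AVC = 29 - 8x + x^2 has its minimum $13 at x = 4; price $24 clears that bar, so the firm operates.
MC = 29 - 16x + 3x^2. Setting P = MC and taking the root on the rising branch gives x* = 5.
TR = 24·5 = 120. TC = 340 + 70 = 410. Profit = 120 − 410 = -$290.
Shutting down would mean losing the fixed cost of $340, so operating at a loss of $290 is better by $50.

Profit = -$290 at x = 5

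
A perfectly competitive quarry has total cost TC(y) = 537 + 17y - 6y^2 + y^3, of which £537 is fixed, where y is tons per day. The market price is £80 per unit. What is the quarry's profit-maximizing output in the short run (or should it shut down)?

From TC, MC = TC'(y) = 17 - 12y + 3y^2 and AVC = VC/y = 17 - 6y + y^2.
AVC is minimized where dAVC/dy = -6 + 2y = 0, at y = 3; min AVC = 17 - 6·3 + 3^2 = £8.
P = £80 exceeds min AVC = £8, so the firm stays open.
P = MC gives -63 - 12y + 3y^2 = 0, with roots -3 and 7. Take the larger (rising MC): y* = 7.
Check: AVC at y = 7 is £24 ≤ P, so revenue covers variable cost.
Profit = P·y − TC = 80·7 − 705 = -£145, a loss, but smaller than the £537 fixed cost the firm would lose by shutting down.

Produce at y = 7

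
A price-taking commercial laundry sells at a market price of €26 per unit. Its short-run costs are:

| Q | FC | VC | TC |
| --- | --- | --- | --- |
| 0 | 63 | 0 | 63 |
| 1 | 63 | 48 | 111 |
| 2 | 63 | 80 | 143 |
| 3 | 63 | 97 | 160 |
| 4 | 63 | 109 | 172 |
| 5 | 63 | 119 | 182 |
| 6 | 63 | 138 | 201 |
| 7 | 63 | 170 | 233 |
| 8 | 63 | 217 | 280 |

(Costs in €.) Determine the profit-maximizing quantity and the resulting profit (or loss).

Q = 6; profit = -€45

Tabulate TR − TC: Q=0: -63; Q=1: -85; Q=2: -91; Q=3: -82; Q=4: -68; Q=5: -52; Q=6: -45; Q=7: -51; Q=8: -72.
Profit is maximized at Q = 6. AVC there is 138/6 = €23 ≤ P, so producing beats shutting down (which would give -€63).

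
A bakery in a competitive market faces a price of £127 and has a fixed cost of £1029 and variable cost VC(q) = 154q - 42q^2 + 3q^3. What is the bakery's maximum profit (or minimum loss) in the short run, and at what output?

AVC = 154 - 42q + 3q^2 has its minimum £7 at q = 7; price £127 clears that bar, so the firm operates.
MC = 154 - 84q + 9q^2. Setting P = MC and taking the root on the rising branch gives q* = 9.
TR = 127·9 = 1143. TC = 1029 + 171 = 1200. Profit = 1143 − 1200 = -£57.
By producing, the firm covers all variable cost plus £972 of fixed cost; shutting down would lose the full £1029.

Profit = -£57 at q = 9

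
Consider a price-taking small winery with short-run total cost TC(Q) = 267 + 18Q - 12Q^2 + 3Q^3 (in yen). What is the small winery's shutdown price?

¥6 per unit

The shutdown price is the minimum of AVC. VC = 18Q - 12Q^2 + 3Q^3, so AVC = 18 - 12Q + 3Q^2.
dAVC/dQ = -12 + 6Q = 0 gives Q = 2. min AVC = 18 - 12·2 + 3·2^2 = 6.
The firm shuts down for any P below ¥6.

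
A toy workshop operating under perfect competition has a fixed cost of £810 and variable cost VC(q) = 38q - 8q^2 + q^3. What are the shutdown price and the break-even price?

AVC = 38 - 8q + q^2; minimized at q = 4, giving min AVC = £22. That is the shutdown price.
ATC = 810/q + 38 - 8q + q^2. Setting dATC/dq = −810/q^2 − 8 + 2q = 0 gives q = 9 (since 2·9^3 − 8·9^2 = 810).
min ATC = 810/9 + 38 − 8·9 + 9^2 = £137. That is the break-even price.
For £22 ≤ P < £137 the firm produces at a loss; below £22 it shuts down.

Shutdown price = £22; break-even price = £137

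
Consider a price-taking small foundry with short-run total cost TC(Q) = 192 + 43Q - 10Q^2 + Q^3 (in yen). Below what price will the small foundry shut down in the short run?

Short-run supply begins at min AVC. From VC = 43Q - 10Q^2 + Q^3, AVC = 43 - 10Q + Q^2.
At the minimum of AVC, MC = AVC. MC = 43 - 20Q + 3Q^2; setting MC = AVC gives 2Q^2 - 10Q = 0, so Q = 5. min AVC = 18.
For P < ¥18 the firm produces nothing.

¥18 per unit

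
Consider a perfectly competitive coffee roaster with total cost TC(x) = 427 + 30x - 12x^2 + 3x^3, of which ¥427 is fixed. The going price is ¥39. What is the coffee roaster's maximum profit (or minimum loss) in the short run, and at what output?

Profit = -¥373 at x = 3

AVC = 30 - 12x + 3x^2; min AVC = ¥18 at x = 2. Since P = ¥39 ≥ min AVC, the firm produces.
MC = 30 - 24x + 9x^2. Setting P = MC and taking the root on the rising branch gives x* = 3.
TR = 39·3 = 117. TC = 427 + 63 = 490. Profit = 117 − 490 = -¥373.
Shutting down would mean losing the fixed cost of ¥427, so operating at a loss of ¥373 is better by ¥54.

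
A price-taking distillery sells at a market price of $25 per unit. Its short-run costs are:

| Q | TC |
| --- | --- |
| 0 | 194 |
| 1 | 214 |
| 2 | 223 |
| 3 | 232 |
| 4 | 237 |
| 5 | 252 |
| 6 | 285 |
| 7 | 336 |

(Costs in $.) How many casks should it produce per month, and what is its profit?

Profit at each row (π = 25Q − TC): Q=0: -194; Q=1: -189; Q=2: -173; Q=3: -157; Q=4: -137; Q=5: -127; Q=6: -135; Q=7: -161.
Profit is maximized at Q = 5. AVC there is 58/5 = $11.60 ≤ P, so producing beats shutting down (which would give -$194).

Q = 5; profit = -$127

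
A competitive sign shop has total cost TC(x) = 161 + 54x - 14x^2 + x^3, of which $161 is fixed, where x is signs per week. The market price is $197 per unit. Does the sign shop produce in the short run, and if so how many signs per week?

Variable cost is VC = 54x - 14x^2 + x^3, so AVC = VC/x = 54 - 14x + x^2 and MC = dTC/dx = 54 - 28x + 3x^2.
The AVC parabola has its vertex at x = 14/2 = 7, where AVC = 54 - 14·7 + 7^2 = $5.
Since P = $197 ≥ min AVC = $5, price covers variable cost and the firm should produce.
Solving P = MC: -143 - 28x + 3x^2 = 0 ⇒ x = -11/3 or 13. On the upward-sloping branch, x* = 13.
Check: AVC at x = 13 is $41 ≤ P, so revenue covers variable cost.
Profit = P·x − TC = 197·13 − 694 = $1867.

Produce at x = 13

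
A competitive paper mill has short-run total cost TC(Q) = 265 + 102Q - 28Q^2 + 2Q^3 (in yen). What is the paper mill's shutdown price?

The firm shuts down when price falls below the minimum of average variable cost. AVC = VC/Q = 102 - 28Q + 2Q^2.
dAVC/dQ = -28 + 4Q = 0 gives Q = 7. min AVC = 102 - 28·7 + 2·7^2 = 4.
For P < ¥4 the firm produces nothing.

¥4 per unit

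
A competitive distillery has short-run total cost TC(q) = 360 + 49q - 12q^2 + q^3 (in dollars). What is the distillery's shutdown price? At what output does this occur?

The firm shuts down when price falls below the minimum of average variable cost. AVC = VC/q = 49 - 12q + q^2.
At the minimum of AVC, MC = AVC. MC = 49 - 24q + 3q^2; setting MC = AVC gives 2q^2 - 12q = 0, so q = 6. min AVC = 13.
So the shutdown price is $13.

$13 per unit, at q = 6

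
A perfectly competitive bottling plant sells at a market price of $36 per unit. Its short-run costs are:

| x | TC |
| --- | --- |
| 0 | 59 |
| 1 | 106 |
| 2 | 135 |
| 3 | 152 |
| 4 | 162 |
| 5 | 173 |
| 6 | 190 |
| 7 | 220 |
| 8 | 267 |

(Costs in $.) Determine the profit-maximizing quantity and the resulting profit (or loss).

Compute π = P·x − TC at each output: x=0: -59; x=1: -70; x=2: -63; x=3: -44; x=4: -18; x=5: 7; x=6: 26; x=7: 32; x=8: 21.
Profit is maximized at x = 7. AVC there is 161/7 = $23 ≤ P, so producing beats shutting down (which would give -$59).

x = 7; profit = $32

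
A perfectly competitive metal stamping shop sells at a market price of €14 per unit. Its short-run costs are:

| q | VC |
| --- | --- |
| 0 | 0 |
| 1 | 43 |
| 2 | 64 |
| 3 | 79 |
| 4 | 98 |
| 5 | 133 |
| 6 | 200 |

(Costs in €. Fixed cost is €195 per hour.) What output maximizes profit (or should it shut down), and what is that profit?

Profit at each row (π = 14q − TC): q=0: -195; q=1: -224; q=2: -231; q=3: -232; q=4: -237; q=5: -258; q=6: -311.
Profit is highest at q = 0. Equivalently, the lowest AVC in the table is 98/4 ≈ €24.50 at q = 4, and P = €14 falls below it — price never covers variable cost, so the firm shuts down and loses only its fixed cost.

q = 0 (shut down); profit = -€195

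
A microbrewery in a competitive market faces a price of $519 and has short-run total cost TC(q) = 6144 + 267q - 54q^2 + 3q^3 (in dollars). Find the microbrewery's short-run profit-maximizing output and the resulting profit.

AVC = 267 - 54q + 3q^2 has its minimum $24 at q = 9; price $519 clears that bar, so the firm operates.
With MC = 267 - 108q + 9q^2, P = MC on the upward-sloping part at q* = 14.
TR = 519·14 = 7266. TC = 6144 + 1386 = 7530. Profit = 7266 − 7530 = -$264.
That loss of $264 beats the $6144 the firm would lose by shutting down; producing recovers $5880 of fixed cost.

Profit = -$264 at q = 14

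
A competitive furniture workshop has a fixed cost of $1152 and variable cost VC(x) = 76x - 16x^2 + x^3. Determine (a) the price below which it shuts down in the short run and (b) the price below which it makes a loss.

Shutdown price = $12; break-even price = $124

Shutdown price = min AVC. AVC = 76 - 16x + x^2, with vertex at x = 8 and minimum $12.
ATC = 1152/x + 76 - 16x + x^2. Setting dATC/dx = −1152/x^2 − 16 + 2x = 0 gives x = 12 (since 2·12^3 − 16·12^2 = 1152).
min ATC = 1152/12 + 76 − 16·12 + 12^2 = $124. That is the break-even price.
For $12 ≤ P < $124 the firm produces at a loss; below $12 it shuts down.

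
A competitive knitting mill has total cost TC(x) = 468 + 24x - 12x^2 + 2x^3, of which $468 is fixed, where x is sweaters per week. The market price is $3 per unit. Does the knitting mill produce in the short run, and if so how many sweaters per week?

Variable cost is VC = 24x - 12x^2 + 2x^3, so AVC = VC/x = 24 - 12x + 2x^2 and MC = dTC/dx = 24 - 24x + 6x^2.
The AVC parabola has its vertex at x = 12/4 = 3, where AVC = 24 - 12·3 + 2·3^2 = $6.
P = $3 lies below min AVC = $6; no output level covers variable cost.
The firm minimizes its loss by shutting down and losing only its fixed cost of $468.

Shut down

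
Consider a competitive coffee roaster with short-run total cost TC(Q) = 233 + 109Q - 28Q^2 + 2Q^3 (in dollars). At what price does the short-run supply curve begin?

$11 per unit

The firm shuts down when price falls below the minimum of average variable cost. AVC = VC/Q = 109 - 28Q + 2Q^2.
At the minimum of AVC, MC = AVC. MC = 109 - 56Q + 6Q^2; setting MC = AVC gives 4Q^2 - 28Q = 0, so Q = 7. min AVC = 11.
For P < $11 the firm produces nothing.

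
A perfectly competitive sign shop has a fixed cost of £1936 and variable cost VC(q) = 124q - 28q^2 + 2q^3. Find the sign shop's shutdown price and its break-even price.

Shutdown price = £26; break-even price = £234

AVC = 124 - 28q + 2q^2; minimized at q = 7, giving min AVC = £26. That is the shutdown price.
ATC = 1936/q + 124 - 28q + 2q^2. Setting dATC/dq = −1936/q^2 − 28 + 4q = 0 gives q = 11 (since 4·11^3 − 28·11^2 = 1936).
min ATC = 1936/11 + 124 − 28·11 + 2·11^2 = £234. That is the break-even price.
For £26 ≤ P < £234 the firm produces at a loss; below £26 it shuts down.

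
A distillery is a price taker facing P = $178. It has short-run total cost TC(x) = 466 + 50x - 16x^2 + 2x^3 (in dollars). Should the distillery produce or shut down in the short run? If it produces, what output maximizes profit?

From TC, MC = TC'(x) = 50 - 32x + 6x^2 and AVC = VC/x = 50 - 16x + 2x^2.
The AVC parabola has its vertex at x = 16/4 = 4, where AVC = 50 - 16·4 + 2·4^2 = $18.
Because $178 ≥ $18, revenue can cover variable cost; the firm operates.
P = MC gives -128 - 32x + 6x^2 = 0, with roots -8/3 and 8. Take the larger (rising MC): x* = 8.
Check: AVC at x = 8 is $50 ≤ P, so revenue covers variable cost.
Profit = P·x − TC = 178·8 − 866 = $558.

Produce at x = 8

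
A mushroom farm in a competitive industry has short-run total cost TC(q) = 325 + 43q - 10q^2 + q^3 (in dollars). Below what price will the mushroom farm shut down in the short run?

The shutdown price is the minimum of AVC. VC = 43q - 10q^2 + q^3, so AVC = 43 - 10q + q^2.
dAVC/dq = -10 + 2q = 0 gives q = 5. min AVC = 43 - 10·5 + 5^2 = 18.
The firm shuts down for any P below $18.

$18 per unit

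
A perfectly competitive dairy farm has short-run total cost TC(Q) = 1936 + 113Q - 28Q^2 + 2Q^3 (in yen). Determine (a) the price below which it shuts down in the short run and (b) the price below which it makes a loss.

AVC = 113 - 28Q + 2Q^2; minimized at Q = 7, giving min AVC = ¥15. That is the shutdown price.
ATC = 1936/Q + 113 - 28Q + 2Q^2. Setting dATC/dQ = −1936/Q^2 − 28 + 4Q = 0 gives Q = 11 (since 4·11^3 − 28·11^2 = 1936).
min ATC = 1936/11 + 113 − 28·11 + 2·11^2 = ¥223. That is the break-even price.
Between these two prices the firm operates at a loss; above ¥223 it earns a profit.

Shutdown price = ¥15; break-even price = ¥223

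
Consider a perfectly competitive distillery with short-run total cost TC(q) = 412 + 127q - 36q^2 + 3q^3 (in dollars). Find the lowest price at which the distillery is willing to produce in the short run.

The firm shuts down when price falls below the minimum of average variable cost. AVC = VC/q = 127 - 36q + 3q^2.
At the minimum of AVC, MC = AVC. MC = 127 - 72q + 9q^2; setting MC = AVC gives 6q^2 - 36q = 0, so q = 6. min AVC = 19.
For P < $19 the firm produces nothing.

$19 per unit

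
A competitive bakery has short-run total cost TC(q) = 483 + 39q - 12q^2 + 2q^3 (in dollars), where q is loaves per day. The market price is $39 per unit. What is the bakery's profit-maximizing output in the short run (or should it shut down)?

Strip out fixed cost: VC = 39q - 12q^2 + 2q^3. Then AVC = 39 - 12q + 2q^2 and MC = 39 - 24q + 6q^2.
The AVC parabola has its vertex at q = 12/4 = 3, where AVC = 39 - 12·3 + 2·3^2 = $21.
P = $39 exceeds min AVC = $21, so the firm stays open.
Solving P = MC: -24q + 6q^2 = 0 ⇒ q = 0 or 4. On the upward-sloping branch, q* = 4.
Check: AVC at q = 4 is $23 ≤ P, so revenue covers variable cost.
Profit = P·q − TC = 39·4 − 575 = -$419, a loss, but smaller than the $483 fixed cost the firm would lose by shutting down.

Produce at q = 4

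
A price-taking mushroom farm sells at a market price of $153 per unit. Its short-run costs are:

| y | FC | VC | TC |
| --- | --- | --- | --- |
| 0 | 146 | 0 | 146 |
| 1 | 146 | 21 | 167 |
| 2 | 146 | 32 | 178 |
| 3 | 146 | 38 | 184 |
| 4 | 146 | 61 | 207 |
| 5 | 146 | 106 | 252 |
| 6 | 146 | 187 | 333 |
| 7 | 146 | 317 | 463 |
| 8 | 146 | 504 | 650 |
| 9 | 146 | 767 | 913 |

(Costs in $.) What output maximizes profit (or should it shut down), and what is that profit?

Compute π = P·y − TC at each output: y=0: -146; y=1: -14; y=2: 128; y=3: 275; y=4: 405; y=5: 513; y=6: 585; y=7: 608; y=8: 574; y=9: 464.
Profit is maximized at y = 7. AVC there is 317/7 = $45.29 ≤ P, so producing beats shutting down (which would give -$146).

y = 7; profit = $608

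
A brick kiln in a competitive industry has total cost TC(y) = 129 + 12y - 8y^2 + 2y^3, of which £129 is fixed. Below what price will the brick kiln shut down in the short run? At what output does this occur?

£4 per unit, at y = 2

The firm shuts down when price falls below the minimum of average variable cost. AVC = VC/y = 12 - 8y + 2y^2.
dAVC/dy = -8 + 4y = 0 gives y = 2. min AVC = 12 - 8·2 + 2·2^2 = 4.
So the shutdown price is £4.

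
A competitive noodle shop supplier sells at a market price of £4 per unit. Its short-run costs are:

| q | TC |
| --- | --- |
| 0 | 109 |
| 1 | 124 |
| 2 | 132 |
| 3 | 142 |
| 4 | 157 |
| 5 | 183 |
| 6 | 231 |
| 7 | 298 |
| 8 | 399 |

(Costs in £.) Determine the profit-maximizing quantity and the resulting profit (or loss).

q = 0 (shut down); profit = -£109

Tabulate TR − TC: q=0: -109; q=1: -120; q=2: -124; q=3: -130; q=4: -141; q=5: -163; q=6: -207; q=7: -270; q=8: -367.
Profit is highest at q = 0. Equivalently, the lowest AVC in the table is 33/3 ≈ £11 at q = 3, and P = £4 falls below it — price never covers variable cost, so the firm shuts down and loses only its fixed cost.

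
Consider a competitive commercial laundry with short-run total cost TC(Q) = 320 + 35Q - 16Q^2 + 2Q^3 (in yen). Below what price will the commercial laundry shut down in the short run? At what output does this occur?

The shutdown price is the minimum of AVC. VC = 35Q - 16Q^2 + 2Q^3, so AVC = 35 - 16Q + 2Q^2.
At the minimum of AVC, MC = AVC. MC = 35 - 32Q + 6Q^2; setting MC = AVC gives 4Q^2 - 16Q = 0, so Q = 4. min AVC = 3.
The firm shuts down for any P below ¥3.

¥3 per unit, at Q = 4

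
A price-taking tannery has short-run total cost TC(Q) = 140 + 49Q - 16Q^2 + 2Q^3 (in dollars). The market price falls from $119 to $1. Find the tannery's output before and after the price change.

Output falls from 7 to 0 (the firm shuts down)

AVC = 49 - 16Q + 2Q^2, minimized at Q = 4 where min AVC = $17. MC = 49 - 32Q + 6Q^2.
With P = $119 above the shutdown price, P = MC gives Q = 7.
At P = $1 < min AVC = $17, price no longer covers variable cost at any output, so the firm shuts down: Q = 0.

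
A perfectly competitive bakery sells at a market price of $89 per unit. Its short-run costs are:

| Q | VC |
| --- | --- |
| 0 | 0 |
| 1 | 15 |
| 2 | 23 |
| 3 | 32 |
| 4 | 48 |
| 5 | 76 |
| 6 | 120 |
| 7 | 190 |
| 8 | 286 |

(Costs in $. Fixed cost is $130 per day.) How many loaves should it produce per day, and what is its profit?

Compute π = P·Q − TC at each output: Q=0: -130; Q=1: -56; Q=2: 25; Q=3: 105; Q=4: 178; Q=5: 239; Q=6: 284; Q=7: 303; Q=8: 296.
Profit is maximized at Q = 7. AVC there is 190/7 = $27.14 ≤ P, so producing beats shutting down (which would give -$130).

Q = 7; profit = $303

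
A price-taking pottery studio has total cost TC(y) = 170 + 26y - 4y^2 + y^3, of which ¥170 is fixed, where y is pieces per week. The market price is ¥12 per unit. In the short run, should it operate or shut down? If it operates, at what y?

Variable cost is VC = 26y - 4y^2 + y^3, so AVC = VC/y = 26 - 4y + y^2 and MC = dTC/dy = 26 - 8y + 3y^2.
AVC is minimized where dAVC/dy = -4 + 2y = 0, at y = 2; min AVC = 26 - 4·2 + 2^2 = ¥22.
Since P = ¥12 < min AVC = ¥22, price fails to cover variable cost at any output.
Shutting down limits the loss to fixed cost, ¥170.

Shut down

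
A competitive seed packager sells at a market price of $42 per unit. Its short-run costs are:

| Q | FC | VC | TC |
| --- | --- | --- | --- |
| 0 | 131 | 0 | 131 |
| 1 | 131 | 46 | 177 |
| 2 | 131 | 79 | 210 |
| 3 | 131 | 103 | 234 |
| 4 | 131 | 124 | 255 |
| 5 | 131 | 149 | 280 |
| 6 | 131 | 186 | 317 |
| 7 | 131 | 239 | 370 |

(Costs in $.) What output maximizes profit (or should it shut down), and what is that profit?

Tabulate TR − TC: Q=0: -131; Q=1: -135; Q=2: -126; Q=3: -108; Q=4: -87; Q=5: -70; Q=6: -65; Q=7: -76.
Profit is maximized at Q = 6. AVC there is 186/6 = $31 ≤ P, so producing beats shutting down (which would give -$131).

Q = 6; profit = -$65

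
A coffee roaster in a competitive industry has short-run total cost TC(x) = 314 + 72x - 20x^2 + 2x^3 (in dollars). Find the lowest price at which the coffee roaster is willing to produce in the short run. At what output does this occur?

Short-run supply begins at min AVC. From VC = 72x - 20x^2 + 2x^3, AVC = 72 - 20x + 2x^2.
At the minimum of AVC, MC = AVC. MC = 72 - 40x + 6x^2; setting MC = AVC gives 4x^2 - 20x = 0, so x = 5. min AVC = 22.
For P < $22 the firm produces nothing.

$22 per unit, at x = 5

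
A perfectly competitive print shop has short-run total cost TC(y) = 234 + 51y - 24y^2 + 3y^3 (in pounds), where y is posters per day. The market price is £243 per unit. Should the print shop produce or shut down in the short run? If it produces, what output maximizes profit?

Produce at y = 8

Strip out fixed cost: VC = 51y - 24y^2 + 3y^3. Then AVC = 51 - 24y + 3y^2 and MC = 51 - 48y + 9y^2.
The AVC parabola has its vertex at y = 24/6 = 4, where AVC = 51 - 24·4 + 3·4^2 = £3.
Since P = £243 ≥ min AVC = £3, price covers variable cost and the firm should produce.
Set P = MC: 243 = 51 - 48y + 9y^2 → -192 - 48y + 9y^2 = 0. The roots are y = -8/3 and y = 8; the profit-maximizing output is on the rising part of MC, so y* = 8.
Check: AVC at y = 8 is £51 ≤ P, so revenue covers variable cost.
Profit = P·y − TC = 243·8 − 642 = £1302.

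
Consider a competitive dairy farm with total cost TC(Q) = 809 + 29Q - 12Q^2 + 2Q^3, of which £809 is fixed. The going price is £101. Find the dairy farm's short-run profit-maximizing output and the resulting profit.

Profit = -£377 at Q = 6

AVC = 29 - 12Q + 2Q^2; min AVC = £11 at Q = 3. Since P = £101 ≥ min AVC, the firm produces.
With MC = 29 - 24Q + 6Q^2, P = MC on the upward-sloping part at Q* = 6.
TR = 101·6 = 606. TC = 809 + 174 = 983. Profit = 606 − 983 = -£377.
By producing, the firm covers all variable cost plus £432 of fixed cost; shutting down would lose the full £809.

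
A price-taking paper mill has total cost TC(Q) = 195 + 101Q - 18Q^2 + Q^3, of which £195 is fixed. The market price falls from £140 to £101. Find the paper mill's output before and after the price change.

MC = 101 - 36Q + 3Q^2; the shutdown threshold is min AVC = £20 (at Q = 9).
At P = £140 ≥ min AVC, set P = MC on the rising branch: Q = 13.
At P = £101 ≥ min AVC, set P = MC: Q = 12. The firm stays open but cuts output.

Output falls from 13 to 12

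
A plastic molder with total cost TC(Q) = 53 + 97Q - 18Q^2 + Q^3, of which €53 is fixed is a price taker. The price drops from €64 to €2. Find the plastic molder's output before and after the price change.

AVC = 97 - 18Q + Q^2, minimized at Q = 9 where min AVC = €16. MC = 97 - 36Q + 3Q^2.
With P = €64 above the shutdown price, P = MC gives Q = 11.
At P = €2 < min AVC = €16, price no longer covers variable cost at any output, so the firm shuts down: Q = 0.

Output falls from 11 to 0 (the firm shuts down)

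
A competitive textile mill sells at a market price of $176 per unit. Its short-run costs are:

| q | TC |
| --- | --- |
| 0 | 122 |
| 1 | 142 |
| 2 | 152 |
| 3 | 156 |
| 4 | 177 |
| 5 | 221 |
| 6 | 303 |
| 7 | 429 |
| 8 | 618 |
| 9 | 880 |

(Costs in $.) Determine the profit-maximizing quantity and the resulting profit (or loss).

Compute π = P·q − TC at each output: q=0: -122; q=1: 34; q=2: 200; q=3: 372; q=4: 527; q=5: 659; q=6: 753; q=7: 803; q=8: 790; q=9: 704.
Profit is maximized at q = 7. AVC there is 307/7 = $43.86 ≤ P, so producing beats shutting down (which would give -$122).

q = 7; profit = $803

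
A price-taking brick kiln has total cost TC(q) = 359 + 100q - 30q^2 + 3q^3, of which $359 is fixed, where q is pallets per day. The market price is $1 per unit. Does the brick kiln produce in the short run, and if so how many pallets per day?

Shut down

From TC, MC = TC'(q) = 100 - 60q + 9q^2 and AVC = VC/q = 100 - 30q + 3q^2.
AVC hits its minimum where MC = AVC, at q = 5, giving min AVC = 100 - 30·5 + 3·5^2 = $25.
Since P = $1 < min AVC = $25, price fails to cover variable cost at any output.
Shutting down limits the loss to fixed cost, $359.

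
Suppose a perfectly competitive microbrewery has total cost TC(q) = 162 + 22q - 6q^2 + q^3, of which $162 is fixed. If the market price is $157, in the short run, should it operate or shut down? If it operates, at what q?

Produce at q = 9

Strip out fixed cost: VC = 22q - 6q^2 + q^3. Then AVC = 22 - 6q + q^2 and MC = 22 - 12q + 3q^2.
The AVC parabola has its vertex at q = 6/2 = 3, where AVC = 22 - 6·3 + 3^2 = $13.
Because $157 ≥ $13, revenue can cover variable cost; the firm operates.
Set P = MC: 157 = 22 - 12q + 3q^2 → -135 - 12q + 3q^2 = 0. The roots are q = -5 and q = 9; the profit-maximizing output is on the rising part of MC, so q* = 9.
Check: AVC at q = 9 is $49 ≤ P, so revenue covers variable cost.
Profit = P·q − TC = 157·9 − 603 = $810.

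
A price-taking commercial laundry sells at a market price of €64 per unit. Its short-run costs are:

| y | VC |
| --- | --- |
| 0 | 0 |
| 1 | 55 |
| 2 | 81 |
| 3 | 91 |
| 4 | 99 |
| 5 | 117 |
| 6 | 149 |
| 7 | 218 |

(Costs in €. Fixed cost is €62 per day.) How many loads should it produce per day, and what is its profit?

Compute π = P·y − TC at each output: y=0: -62; y=1: -53; y=2: -15; y=3: 39; y=4: 95; y=5: 141; y=6: 173; y=7: 168.
Profit is maximized at y = 6. AVC there is 149/6 = €24.83 ≤ P, so producing beats shutting down (which would give -€62).

y = 6; profit = €173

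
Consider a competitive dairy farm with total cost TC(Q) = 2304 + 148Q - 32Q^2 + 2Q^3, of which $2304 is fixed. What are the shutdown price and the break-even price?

AVC = 148 - 32Q + 2Q^2; minimized at Q = 8, giving min AVC = $20. That is the shutdown price.
ATC = 2304/Q + 148 - 32Q + 2Q^2. Setting dATC/dQ = −2304/Q^2 − 32 + 4Q = 0 gives Q = 12 (since 4·12^3 − 32·12^2 = 2304).
min ATC = 2304/12 + 148 − 32·12 + 2·12^2 = $244. That is the break-even price.
For $20 ≤ P < $244 the firm produces at a loss; below $20 it shuts down.

Shutdown price = $20; break-even price = $244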